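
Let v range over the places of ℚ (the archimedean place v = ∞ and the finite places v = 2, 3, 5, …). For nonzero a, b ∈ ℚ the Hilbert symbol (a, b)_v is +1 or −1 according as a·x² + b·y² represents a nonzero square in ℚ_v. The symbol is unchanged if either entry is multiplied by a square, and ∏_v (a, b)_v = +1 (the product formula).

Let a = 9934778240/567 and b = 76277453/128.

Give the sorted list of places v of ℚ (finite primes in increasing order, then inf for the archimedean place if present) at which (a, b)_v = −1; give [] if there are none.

[2, 17]

Mod squares: a ≡ 793730, b ≡ 158746. Check v ∈ {∞, 2, 3, 5, 7, 17, 23, 29, 31, 37}.
v=29: a=29^1·(≡25), b=29^1·(≡23) mod 29; (25|29)=+1, (23|29)=+1; (−1)^{1·1·14}·(+1)^1·(+1)^1 = +1.
v=17: a=17^1·(≡15), b=17^1·(≡11) mod 17; (15|17)=+1, (11|17)=-1; (−1)^{1·1·8}·(+1)^1·(-1)^1 = -1.
v=5: a=5^1·(≡4), b=5^0·(≡1) mod 5; (4|5)=+1, (1|5)=+1; (−1)^{1·0·2}·(+1)^0·(+1)^1 = +1.
v=37: a=37^2·(≡31), b=37^0·(≡30) mod 37; (31|37)=-1, (30|37)=+1; (−1)^{2·0·18}·(-1)^0·(+1)^2 = +1.
v=3: a=3^-4·(≡2), b=3^0·(≡1) mod 3; (2|3)=-1, (1|3)=+1; (−1)^{-4·0·1}·(-1)^0·(+1)^-4 = +1.
v=∞: 793730 > 0 and 158746 > 0  ⇒  (a,b)_∞ = +1.
v=2: v_2(a)=7, v_2(b)=-7; units ≡ 1, 5 (mod 8); ε·ε+αω+βω = 0·0+7·1+-7·0 ≡ 1  ⇒  (a,b)_2 = -1.
v=7: a=7^-1·(≡4), b=7^1·(≡6) mod 7; (4|7)=+1, (6|7)=-1; (−1)^{-1·1·3}·(+1)^1·(-1)^-1 = +1.
v=23: a=23^1·(≡14), b=23^1·(≡12) mod 23; (14|23)=-1, (12|23)=+1; (−1)^{1·1·11}·(-1)^1·(+1)^1 = +1.
v=31: a=31^0·(≡29), b=31^2·(≡11) mod 31; (29|31)=-1, (11|31)=-1; (−1)^{0·2·15}·(-1)^2·(-1)^0 = +1.
|Ram(793730, 158746)| = 2, even; anisotropic at {2, 17}.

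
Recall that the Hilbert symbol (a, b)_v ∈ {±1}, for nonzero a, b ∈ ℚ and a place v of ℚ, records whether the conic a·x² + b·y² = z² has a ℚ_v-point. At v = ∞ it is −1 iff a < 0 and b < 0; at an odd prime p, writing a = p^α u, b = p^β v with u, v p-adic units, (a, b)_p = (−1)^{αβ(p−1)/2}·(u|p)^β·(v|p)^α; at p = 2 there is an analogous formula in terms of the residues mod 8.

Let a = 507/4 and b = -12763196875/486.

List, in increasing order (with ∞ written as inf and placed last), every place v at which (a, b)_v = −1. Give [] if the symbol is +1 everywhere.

[3, 5]

(a, b) ≡ (3, -4290) mod (ℚ^×)²; places V = {2, 3, 5, 11, 13, ∞}.
(a,b)_3: α=1, u≡1; β=-5, v≡1 (mod 3); (1|3)=+1, (1|3)=+1; sign (−1)^1·+1^-5·+1^1 = -1.
(a,b)_∞: sgn(3)=+, sgn(-4290)=−, so +1.
(a,b)_13: α=2, u≡4; β=5, v≡2 (mod 13); (4|13)=+1, (2|13)=-1; sign (−1)^0·+1^5·-1^2 = +1.
(a,b)_5: α=0, u≡3; β=5, v≡2 (mod 5); (3|5)=-1, (2|5)=-1; sign (−1)^0·-1^5·-1^0 = -1.
(a,b)_2: α=-2, β=-1; u≡3, v≡7 (mod 8); ε(u)ε(v)=1·1, αω(v)=-2·0, βω(u)=-1·1; sum ≡ 0  ⇒  +1.
(a,b)_11: α=0, u≡3; β=1, v≡6 (mod 11); (3|11)=+1, (6|11)=-1; sign (−1)^0·+1^1·-1^0 = +1.
(3, -4290 / ℚ) ramifies at {3, 5}: a division algebra.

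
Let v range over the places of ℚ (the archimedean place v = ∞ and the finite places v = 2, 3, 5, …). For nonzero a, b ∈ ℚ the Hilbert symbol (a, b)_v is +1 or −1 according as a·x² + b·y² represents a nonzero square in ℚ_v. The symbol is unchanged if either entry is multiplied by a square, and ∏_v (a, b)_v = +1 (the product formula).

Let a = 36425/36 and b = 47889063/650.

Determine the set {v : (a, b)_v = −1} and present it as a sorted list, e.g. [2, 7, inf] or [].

[19, 37]

Mod squares: a ≡ 1457, b ≡ 18278. Check v ∈ {∞, 2, 3, 5, 13, 19, 29, 31, 37, 47}.
v=29: a=29^0·(≡25), b=29^2·(≡11) mod 29; (25|29)=+1, (11|29)=-1; (−1)^{0·2·14}·(+1)^2·(-1)^0 = +1.
v=2: v_2(a)=-2, v_2(b)=-1; units ≡ 1, 3 (mod 8); ε·ε+αω+βω = 0·1+-2·1+-1·0 ≡ 0  ⇒  (a,b)_2 = +1.
v=13: a=13^0·(≡9), b=13^-1·(≡6) mod 13; (9|13)=+1, (6|13)=-1; (−1)^{0·-1·6}·(+1)^-1·(-1)^0 = +1.
v=∞: 1457 > 0 and 18278 > 0  ⇒  (a,b)_∞ = +1.
v=31: a=31^1·(≡18), b=31^0·(≡16) mod 31; (18|31)=+1, (16|31)=+1; (−1)^{1·0·15}·(+1)^0·(+1)^1 = +1.
v=3: a=3^-2·(≡2), b=3^4·(≡2) mod 3; (2|3)=-1, (2|3)=-1; (−1)^{-2·4·1}·(-1)^4·(-1)^-2 = +1.
v=5: a=5^2·(≡2), b=5^-2·(≡3) mod 5; (2|5)=-1, (3|5)=-1; (−1)^{2·-2·2}·(-1)^-2·(-1)^2 = +1.
v=37: a=37^0·(≡20), b=37^1·(≡23) mod 37; (20|37)=-1, (23|37)=-1; (−1)^{0·1·18}·(-1)^1·(-1)^0 = -1.
v=47: a=47^1·(≡15), b=47^0·(≡28) mod 47; (15|47)=-1, (28|47)=+1; (−1)^{1·0·23}·(-1)^0·(+1)^1 = +1.
v=19: a=19^0·(≡18), b=19^1·(≡8) mod 19; (18|19)=-1, (8|19)=-1; (−1)^{0·1·9}·(-1)^1·(-1)^0 = -1.
|Ram(1457, 18278)| = 2, even; anisotropic at {19, 37}.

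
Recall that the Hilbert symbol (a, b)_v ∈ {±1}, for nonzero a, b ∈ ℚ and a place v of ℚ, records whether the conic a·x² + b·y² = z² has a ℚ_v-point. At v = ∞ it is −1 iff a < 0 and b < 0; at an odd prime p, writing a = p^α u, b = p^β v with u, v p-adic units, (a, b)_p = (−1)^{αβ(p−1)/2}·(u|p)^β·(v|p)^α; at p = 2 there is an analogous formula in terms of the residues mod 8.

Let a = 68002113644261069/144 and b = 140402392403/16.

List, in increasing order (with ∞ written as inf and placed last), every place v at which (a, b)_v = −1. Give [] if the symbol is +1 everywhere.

Mod squares: a ≡ 221, b ≡ 203. Check v ∈ {∞, 2, 3, 7, 13, 17, 23, 29}.
v=7: a=7^2·(≡2), b=7^3·(≡2) mod 7; (2|7)=+1, (2|7)=+1; (−1)^{2·3·3}·(+1)^3·(+1)^2 = +1.
v=13: a=13^3·(≡1), b=13^2·(≡6) mod 13; (1|13)=+1, (6|13)=-1; (−1)^{3·2·6}·(+1)^2·(-1)^3 = -1.
v=∞: 221 > 0 and 203 > 0  ⇒  (a,b)_∞ = +1.
v=17: a=17^5·(≡1), b=17^4·(≡2) mod 17; (1|17)=+1, (2|17)=+1; (−1)^{5·4·8}·(+1)^4·(+1)^5 = +1.
v=2: v_2(a)=-4, v_2(b)=-4; units ≡ 5, 3 (mod 8); ε·ε+αω+βω = 0·1+-4·1+-4·1 ≡ 0  ⇒  (a,b)_2 = +1.
v=23: a=23^2·(≡5), b=23^0·(≡21) mod 23; (5|23)=-1, (21|23)=-1; (−1)^{2·0·11}·(-1)^0·(-1)^2 = +1.
v=3: a=3^-2·(≡2), b=3^0·(≡2) mod 3; (2|3)=-1, (2|3)=-1; (−1)^{-2·0·1}·(-1)^0·(-1)^-2 = +1.
v=29: a=29^2·(≡14), b=29^1·(≡7) mod 29; (14|29)=-1, (7|29)=+1; (−1)^{2·1·14}·(-1)^1·(+1)^2 = -1.
|Ram(221, 203)| = 2, even; anisotropic at {13, 29}.

[13, 29]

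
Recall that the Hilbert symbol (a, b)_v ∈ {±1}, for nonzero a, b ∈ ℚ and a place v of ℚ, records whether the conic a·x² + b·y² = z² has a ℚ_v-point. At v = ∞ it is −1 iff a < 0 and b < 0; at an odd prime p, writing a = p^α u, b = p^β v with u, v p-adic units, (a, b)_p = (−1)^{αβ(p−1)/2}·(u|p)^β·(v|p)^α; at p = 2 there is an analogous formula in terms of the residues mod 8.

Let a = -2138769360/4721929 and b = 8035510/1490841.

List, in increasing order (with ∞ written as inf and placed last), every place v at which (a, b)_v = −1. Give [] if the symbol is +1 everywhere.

[]

Mod squares: a ≡ -1085, b ≡ 310. Check v ∈ {∞, 2, 3, 5, 7, 11, 13, 23, 31, 37, 41, 53}.
v=5: a=5^1·(≡2), b=5^1·(≡2) mod 5; (2|5)=-1, (2|5)=-1; (−1)^{1·1·2}·(-1)^1·(-1)^1 = +1.
v=37: a=37^0·(≡1), b=37^-2·(≡23) mod 37; (1|37)=+1, (23|37)=-1; (−1)^{0·-2·18}·(+1)^-2·(-1)^0 = +1.
v=7: a=7^1·(≡6), b=7^2·(≡4) mod 7; (6|7)=-1, (4|7)=+1; (−1)^{1·2·3}·(-1)^2·(+1)^1 = +1.
v=31: a=31^1·(≡26), b=31^1·(≡18) mod 31; (26|31)=-1, (18|31)=+1; (−1)^{1·1·15}·(-1)^1·(+1)^1 = +1.
v=11: a=11^0·(≡3), b=11^-2·(≡10) mod 11; (3|11)=+1, (10|11)=-1; (−1)^{0·-2·5}·(+1)^-2·(-1)^0 = +1.
v=2: v_2(a)=4, v_2(b)=1; units ≡ 3, 3 (mod 8); ε·ε+αω+βω = 1·1+4·1+1·1 ≡ 0  ⇒  (a,b)_2 = +1.
v=53: a=53^-2·(≡49), b=53^0·(≡45) mod 53; (49|53)=+1, (45|53)=-1; (−1)^{-2·0·26}·(+1)^0·(-1)^-2 = +1.
v=13: a=13^2·(≡2), b=13^0·(≡2) mod 13; (2|13)=-1, (2|13)=-1; (−1)^{2·0·6}·(-1)^0·(-1)^2 = +1.
v=∞: -1085 < 0 and 310 > 0  ⇒  (a,b)_∞ = +1.
v=23: a=23^0·(≡7), b=23^2·(≡14) mod 23; (7|23)=-1, (14|23)=-1; (−1)^{0·2·11}·(-1)^2·(-1)^0 = +1.
v=3: a=3^6·(≡1), b=3^-2·(≡1) mod 3; (1|3)=+1, (1|3)=+1; (−1)^{6·-2·1}·(+1)^-2·(+1)^6 = +1.
v=41: a=41^-2·(≡13), b=41^0·(≡39) mod 41; (13|41)=-1, (39|41)=+1; (−1)^{-2·0·20}·(-1)^0·(+1)^-2 = +1.
Ram(a, b) = ∅: the form -1085·x² + 310·y² − z² is isotropic over every ℚ_v, so by Hasse–Minkowski it is isotropic over ℚ.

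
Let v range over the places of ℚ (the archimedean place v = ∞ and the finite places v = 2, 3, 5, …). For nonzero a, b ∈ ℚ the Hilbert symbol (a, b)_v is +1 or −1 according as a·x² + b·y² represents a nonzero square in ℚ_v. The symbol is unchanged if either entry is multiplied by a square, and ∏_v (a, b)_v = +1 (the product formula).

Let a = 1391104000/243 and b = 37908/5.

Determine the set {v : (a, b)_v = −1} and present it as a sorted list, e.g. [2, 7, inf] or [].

Mod squares: a ≡ 40755, b ≡ 65. Check v ∈ {∞, 2, 3, 5, 11, 13, 19}.
v=13: a=13^1·(≡11), b=13^1·(≡6) mod 13; (11|13)=-1, (6|13)=-1; (−1)^{1·1·6}·(-1)^1·(-1)^1 = +1.
v=2: v_2(a)=12, v_2(b)=2; units ≡ 3, 1 (mod 8); ε·ε+αω+βω = 1·0+12·0+2·1 ≡ 0  ⇒  (a,b)_2 = +1.
v=∞: 40755 > 0 and 65 > 0  ⇒  (a,b)_∞ = +1.
v=3: a=3^-5·(≡1), b=3^6·(≡2) mod 3; (1|3)=+1, (2|3)=-1; (−1)^{-5·6·1}·(+1)^6·(-1)^-5 = -1.
v=19: a=19^1·(≡11), b=19^0·(≡12) mod 19; (11|19)=+1, (12|19)=-1; (−1)^{1·0·9}·(+1)^0·(-1)^1 = -1.
v=5: a=5^3·(≡4), b=5^-1·(≡3) mod 5; (4|5)=+1, (3|5)=-1; (−1)^{3·-1·2}·(+1)^-1·(-1)^3 = -1.
v=11: a=11^1·(≡3), b=11^0·(≡7) mod 11; (3|11)=+1, (7|11)=-1; (−1)^{1·0·5}·(+1)^0·(-1)^1 = -1.
|Ram(40755, 65)| = 4, even; anisotropic at {3, 5, 11, 19}.

[3, 5, 11, 19]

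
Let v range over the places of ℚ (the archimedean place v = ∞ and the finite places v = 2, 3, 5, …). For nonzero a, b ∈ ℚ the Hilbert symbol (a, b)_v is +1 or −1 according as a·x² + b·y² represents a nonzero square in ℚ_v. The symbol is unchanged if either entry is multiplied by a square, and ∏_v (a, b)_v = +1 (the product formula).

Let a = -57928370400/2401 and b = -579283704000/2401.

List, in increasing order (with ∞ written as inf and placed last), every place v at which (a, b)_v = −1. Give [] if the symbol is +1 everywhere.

(a, b) ≡ (-44574, -111435) mod (ℚ^×)²; places V = {2, 3, 5, 7, 17, 19, 23, ∞}.
(a,b)_5: α=2, u≡4; β=3, v≡3 (mod 5); (4|5)=+1, (3|5)=-1; sign (−1)^0·+1^3·-1^2 = +1.
(a,b)_17: α=1, u≡16; β=1, v≡7 (mod 17); (16|17)=+1, (7|17)=-1; sign (−1)^0·+1^1·-1^1 = -1.
(a,b)_23: α=1, u≡10; β=1, v≡8 (mod 23); (10|23)=-1, (8|23)=+1; sign (−1)^1·-1^1·+1^1 = +1.
(a,b)_3: α=3, u≡1; β=3, v≡1 (mod 3); (1|3)=+1, (1|3)=+1; sign (−1)^1·+1^3·+1^3 = -1.
(a,b)_∞: sgn(-44574)=−, sgn(-111435)=−, so -1.
(a,b)_7: α=-4, u≡2; β=-4, v≡6 (mod 7); (2|7)=+1, (6|7)=-1; sign (−1)^0·+1^-4·-1^-4 = +1.
(a,b)_2: α=5, β=6; u≡1, v≡5 (mod 8); ε(u)ε(v)=0·0, αω(v)=5·1, βω(u)=6·0; sum ≡ 1  ⇒  -1.
(a,b)_19: α=3, u≡2; β=3, v≡1 (mod 19); (2|19)=-1, (1|19)=+1; sign (−1)^1·-1^3·+1^3 = +1.
|Ram(-44574, -111435)| = 4, even; anisotropic at {2, 3, 17, ∞}.

[2, 3, 17, inf]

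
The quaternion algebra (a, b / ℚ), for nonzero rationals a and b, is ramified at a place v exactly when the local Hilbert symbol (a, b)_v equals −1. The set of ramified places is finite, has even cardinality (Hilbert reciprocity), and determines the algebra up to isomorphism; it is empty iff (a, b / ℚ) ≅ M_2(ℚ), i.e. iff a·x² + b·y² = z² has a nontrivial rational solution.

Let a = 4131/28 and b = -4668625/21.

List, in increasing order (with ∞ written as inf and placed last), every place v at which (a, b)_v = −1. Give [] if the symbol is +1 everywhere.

[3, 5, 13, 17]

(a, b) ≡ (357, -23205) mod (ℚ^×)²; places V = {2, 3, 5, 7, 13, 17, ∞}.
(a,b)_2: α=-2, β=0; u≡5, v≡3 (mod 8); ε(u)ε(v)=0·1, αω(v)=-2·1, βω(u)=0·1; sum ≡ 0  ⇒  +1.
(a,b)_5: α=0, u≡2; β=3, v≡1 (mod 5); (2|5)=-1, (1|5)=+1; sign (−1)^0·-1^3·+1^0 = -1.
(a,b)_7: α=-1, u≡2; β=-1, v≡6 (mod 7); (2|7)=+1, (6|7)=-1; sign (−1)^1·+1^-1·-1^-1 = +1.
(a,b)_∞: sgn(357)=+, sgn(-23205)=−, so +1.
(a,b)_17: α=1, u≡2; β=1, v≡11 (mod 17); (2|17)=+1, (11|17)=-1; sign (−1)^0·+1^1·-1^1 = -1.
(a,b)_13: α=0, u≡5; β=3, v≡9 (mod 13); (5|13)=-1, (9|13)=+1; sign (−1)^0·-1^3·+1^0 = -1.
(a,b)_3: α=5, u≡2; β=-1, v≡2 (mod 3); (2|3)=-1, (2|3)=-1; sign (−1)^1·-1^-1·-1^5 = -1.
Ram(357, -23205) = {3, 5, 13, 17}; no ℚ_3-point on the conic.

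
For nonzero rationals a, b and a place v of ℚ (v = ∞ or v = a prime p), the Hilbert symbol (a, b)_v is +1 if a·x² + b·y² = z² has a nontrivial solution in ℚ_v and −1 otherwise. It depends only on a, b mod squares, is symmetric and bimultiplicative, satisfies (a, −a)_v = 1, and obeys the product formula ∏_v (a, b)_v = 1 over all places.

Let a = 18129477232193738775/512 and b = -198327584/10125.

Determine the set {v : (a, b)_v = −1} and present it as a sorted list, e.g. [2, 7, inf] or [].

Mod squares: a ≡ 37758, b ≡ -2170. Check v ∈ {∞, 2, 3, 5, 7, 13, 29, 31}.
v=29: a=29^1·(≡15), b=29^0·(≡13) mod 29; (15|29)=-1, (13|29)=+1; (−1)^{1·0·14}·(-1)^0·(+1)^1 = +1.
v=2: v_2(a)=-9, v_2(b)=5; units ≡ 7, 3 (mod 8); ε·ε+αω+βω = 1·1+-9·1+5·0 ≡ 0  ⇒  (a,b)_2 = +1.
v=∞: 37758 > 0 and -2170 < 0  ⇒  (a,b)_∞ = +1.
v=5: a=5^2·(≡3), b=5^-3·(≡1) mod 5; (3|5)=-1, (1|5)=+1; (−1)^{2·-3·2}·(-1)^-3·(+1)^2 = -1.
v=13: a=13^8·(≡6), b=13^4·(≡1) mod 13; (6|13)=-1, (1|13)=+1; (−1)^{8·4·6}·(-1)^4·(+1)^8 = +1.
v=3: a=3^1·(≡1), b=3^-4·(≡2) mod 3; (1|3)=+1, (2|3)=-1; (−1)^{1·-4·1}·(+1)^-4·(-1)^1 = -1.
v=7: a=7^3·(≡2), b=7^1·(≡3) mod 7; (2|7)=+1, (3|7)=-1; (−1)^{3·1·3}·(+1)^1·(-1)^3 = +1.
v=31: a=31^3·(≡16), b=31^1·(≡11) mod 31; (16|31)=+1, (11|31)=-1; (−1)^{3·1·15}·(+1)^1·(-1)^3 = +1.
Ram(37758, -2170) = {3, 5}; no ℚ_3-point on the conic.

[3, 5]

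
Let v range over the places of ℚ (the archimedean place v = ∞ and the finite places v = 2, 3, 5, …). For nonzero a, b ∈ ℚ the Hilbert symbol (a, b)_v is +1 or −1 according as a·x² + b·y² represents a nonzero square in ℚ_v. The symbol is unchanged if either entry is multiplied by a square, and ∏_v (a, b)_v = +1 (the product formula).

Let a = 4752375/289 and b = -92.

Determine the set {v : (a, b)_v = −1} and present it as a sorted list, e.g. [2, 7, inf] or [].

[5, 19]

Mod squares: a ≡ 190095, b ≡ -23. Check v ∈ {∞, 2, 3, 5, 17, 19, 23, 29}.
v=2: v_2(a)=0, v_2(b)=2; units ≡ 7, 1 (mod 8); ε·ε+αω+βω = 1·0+0·0+2·0 ≡ 0  ⇒  (a,b)_2 = +1.
v=19: a=19^1·(≡7), b=19^0·(≡3) mod 19; (7|19)=+1, (3|19)=-1; (−1)^{1·0·9}·(+1)^0·(-1)^1 = -1.
v=5: a=5^3·(≡1), b=5^0·(≡3) mod 5; (1|5)=+1, (3|5)=-1; (−1)^{3·0·2}·(+1)^0·(-1)^3 = -1.
v=17: a=17^-2·(≡8), b=17^0·(≡10) mod 17; (8|17)=+1, (10|17)=-1; (−1)^{-2·0·8}·(+1)^0·(-1)^-2 = +1.
v=∞: 190095 > 0 and -23 < 0  ⇒  (a,b)_∞ = +1.
v=23: a=23^1·(≡3), b=23^1·(≡19) mod 23; (3|23)=+1, (19|23)=-1; (−1)^{1·1·11}·(+1)^1·(-1)^1 = +1.
v=29: a=29^1·(≡4), b=29^0·(≡24) mod 29; (4|29)=+1, (24|29)=+1; (−1)^{1·0·14}·(+1)^0·(+1)^1 = +1.
v=3: a=3^1·(≡2), b=3^0·(≡1) mod 3; (2|3)=-1, (1|3)=+1; (−1)^{1·0·1}·(-1)^0·(+1)^1 = +1.
Ram(190095, -23) = {5, 19}; no ℚ_5-point on the conic.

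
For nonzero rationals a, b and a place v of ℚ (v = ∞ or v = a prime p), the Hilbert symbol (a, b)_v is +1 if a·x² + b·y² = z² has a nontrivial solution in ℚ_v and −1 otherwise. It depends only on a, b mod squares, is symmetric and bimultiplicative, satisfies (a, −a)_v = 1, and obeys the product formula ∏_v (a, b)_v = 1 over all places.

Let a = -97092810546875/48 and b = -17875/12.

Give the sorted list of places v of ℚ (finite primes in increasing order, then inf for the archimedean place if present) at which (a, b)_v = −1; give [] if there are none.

Mod squares: a ≡ -36465, b ≡ -2145. Check v ∈ {∞, 2, 3, 5, 11, 13, 17}.
v=∞: -36465 < 0 and -2145 < 0  ⇒  (a,b)_∞ = -1.
v=11: a=11^3·(≡2), b=11^1·(≡3) mod 11; (2|11)=-1, (3|11)=+1; (−1)^{3·1·5}·(-1)^1·(+1)^3 = +1.
v=3: a=3^-1·(≡1), b=3^-1·(≡2) mod 3; (1|3)=+1, (2|3)=-1; (−1)^{-1·-1·1}·(+1)^-1·(-1)^-1 = +1.
v=17: a=17^1·(≡12), b=17^0·(≡5) mod 17; (12|17)=-1, (5|17)=-1; (−1)^{1·0·8}·(-1)^0·(-1)^1 = -1.
v=2: v_2(a)=-4, v_2(b)=-2; units ≡ 7, 7 (mod 8); ε·ε+αω+βω = 1·1+-4·0+-2·0 ≡ 1  ⇒  (a,b)_2 = -1.
v=5: a=5^9·(≡2), b=5^3·(≡1) mod 5; (2|5)=-1, (1|5)=+1; (−1)^{9·3·2}·(-1)^3·(+1)^9 = -1.
v=13: a=13^3·(≡12), b=13^1·(≡10) mod 13; (12|13)=+1, (10|13)=+1; (−1)^{3·1·6}·(+1)^1·(+1)^3 = +1.
(-36465, -2145 / ℚ) ramifies at {2, 5, 17, ∞}: a division algebra.

[2, 5, 17, inf]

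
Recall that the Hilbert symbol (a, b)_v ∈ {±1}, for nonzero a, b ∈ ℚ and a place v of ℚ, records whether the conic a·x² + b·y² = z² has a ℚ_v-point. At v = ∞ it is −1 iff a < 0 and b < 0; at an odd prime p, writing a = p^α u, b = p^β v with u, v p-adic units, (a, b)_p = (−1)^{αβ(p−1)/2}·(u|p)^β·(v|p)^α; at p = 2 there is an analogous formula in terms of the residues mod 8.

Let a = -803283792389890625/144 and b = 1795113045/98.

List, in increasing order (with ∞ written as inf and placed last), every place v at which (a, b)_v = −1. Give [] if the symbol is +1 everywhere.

(a, b) ≡ (-473, 3296810) mod (ℚ^×)²; places V = {2, 3, 5, 7, 11, 17, 41, 43, ∞}.
(a,b)_5: α=6, u≡3; β=1, v≡3 (mod 5); (3|5)=-1, (3|5)=-1; sign (−1)^0·-1^1·-1^6 = -1.
(a,b)_∞: sgn(-473)=−, sgn(3296810)=+, so +1.
(a,b)_17: α=2, u≡12; β=1, v≡5 (mod 17); (12|17)=-1, (5|17)=-1; sign (−1)^0·-1^1·-1^2 = -1.
(a,b)_43: α=3, u≡18; β=1, v≡40 (mod 43); (18|43)=-1, (40|43)=+1; sign (−1)^1·-1^1·+1^3 = +1.
(a,b)_41: α=2, u≡28; β=1, v≡18 (mod 41); (28|41)=-1, (18|41)=+1; sign (−1)^0·-1^1·+1^2 = -1.
(a,b)_11: α=3, u≡3; β=3, v≡4 (mod 11); (3|11)=+1, (4|11)=+1; sign (−1)^1·+1^3·+1^3 = -1.
(a,b)_7: α=0, u≡3; β=-2, v≡6 (mod 7); (3|7)=-1, (6|7)=-1; sign (−1)^0·-1^-2·-1^0 = +1.
(a,b)_2: α=-4, β=-1; u≡7, v≡5 (mod 8); ε(u)ε(v)=1·0, αω(v)=-4·1, βω(u)=-1·0; sum ≡ 0  ⇒  +1.
(a,b)_3: α=-2, u≡1; β=2, v≡2 (mod 3); (1|3)=+1, (2|3)=-1; sign (−1)^0·+1^2·-1^-2 = +1.
|Ram(-473, 3296810)| = 4, even; anisotropic at {5, 11, 17, 41}.

[5, 11, 17, 41]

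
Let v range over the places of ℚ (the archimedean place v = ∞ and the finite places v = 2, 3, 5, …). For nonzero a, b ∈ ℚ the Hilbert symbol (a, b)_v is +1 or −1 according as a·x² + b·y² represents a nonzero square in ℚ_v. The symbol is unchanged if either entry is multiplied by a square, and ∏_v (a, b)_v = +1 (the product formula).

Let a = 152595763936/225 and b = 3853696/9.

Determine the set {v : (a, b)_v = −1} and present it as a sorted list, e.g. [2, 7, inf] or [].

[11, 17]

(a, b) ≡ (46, 60214) mod (ℚ^×)²; places V = {2, 3, 5, 7, 11, 17, 23, ∞}.
(a,b)_7: α=2, u≡1; β=1, v≡3 (mod 7); (1|7)=+1, (3|7)=-1; sign (−1)^0·+1^1·-1^2 = +1.
(a,b)_∞: sgn(46)=+, sgn(60214)=+, so +1.
(a,b)_17: α=2, u≡7; β=1, v≡3 (mod 17); (7|17)=-1, (3|17)=-1; sign (−1)^0·-1^1·-1^2 = -1.
(a,b)_5: α=-2, u≡4; β=0, v≡4 (mod 5); (4|5)=+1, (4|5)=+1; sign (−1)^0·+1^0·+1^-2 = +1.
(a,b)_2: α=5, β=7; u≡7, v≡3 (mod 8); ε(u)ε(v)=1·1, αω(v)=5·1, βω(u)=7·0; sum ≡ 0  ⇒  +1.
(a,b)_11: α=4, u≡8; β=1, v≡7 (mod 11); (8|11)=-1, (7|11)=-1; sign (−1)^0·-1^1·-1^4 = -1.
(a,b)_3: α=-2, u≡1; β=-2, v≡1 (mod 3); (1|3)=+1, (1|3)=+1; sign (−1)^0·+1^-2·+1^-2 = +1.
(a,b)_23: α=1, u≡12; β=1, v≡15 (mod 23); (12|23)=+1, (15|23)=-1; sign (−1)^1·+1^1·-1^1 = +1.
Ram(46, 60214) = {11, 17}; no ℚ_11-point on the conic.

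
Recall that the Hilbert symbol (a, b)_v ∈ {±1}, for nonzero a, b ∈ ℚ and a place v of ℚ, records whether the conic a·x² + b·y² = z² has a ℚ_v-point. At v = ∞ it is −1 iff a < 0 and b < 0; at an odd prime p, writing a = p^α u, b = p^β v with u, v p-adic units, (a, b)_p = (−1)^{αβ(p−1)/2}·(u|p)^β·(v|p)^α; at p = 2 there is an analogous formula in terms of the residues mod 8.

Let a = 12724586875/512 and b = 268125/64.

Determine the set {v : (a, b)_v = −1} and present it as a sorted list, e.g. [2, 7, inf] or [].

[2, 3, 11, 13]

(a, b) ≡ (182, 429) mod (ℚ^×)²; places V = {2, 3, 5, 7, 11, 13, 43, ∞}.
(a,b)_∞: sgn(182)=+, sgn(429)=+, so +1.
(a,b)_43: α=2, u≡15; β=0, v≡3 (mod 43); (15|43)=+1, (3|43)=-1; sign (−1)^0·+1^0·-1^2 = +1.
(a,b)_11: α=2, u≡10; β=1, v≡6 (mod 11); (10|11)=-1, (6|11)=-1; sign (−1)^0·-1^1·-1^2 = -1.
(a,b)_13: α=1, u≡9; β=1, v≡6 (mod 13); (9|13)=+1, (6|13)=-1; sign (−1)^0·+1^1·-1^1 = -1.
(a,b)_3: α=0, u≡2; β=1, v≡2 (mod 3); (2|3)=-1, (2|3)=-1; sign (−1)^0·-1^1·-1^0 = -1.
(a,b)_2: α=-9, β=-6; u≡3, v≡5 (mod 8); ε(u)ε(v)=1·0, αω(v)=-9·1, βω(u)=-6·1; sum ≡ 1  ⇒  -1.
(a,b)_7: α=1, u≡3; β=0, v≡4 (mod 7); (3|7)=-1, (4|7)=+1; sign (−1)^0·-1^0·+1^1 = +1.
(a,b)_5: α=4, u≡2; β=4, v≡1 (mod 5); (2|5)=-1, (1|5)=+1; sign (−1)^0·-1^4·+1^4 = +1.
|Ram(182, 429)| = 4, even; anisotropic at {2, 3, 11, 13}.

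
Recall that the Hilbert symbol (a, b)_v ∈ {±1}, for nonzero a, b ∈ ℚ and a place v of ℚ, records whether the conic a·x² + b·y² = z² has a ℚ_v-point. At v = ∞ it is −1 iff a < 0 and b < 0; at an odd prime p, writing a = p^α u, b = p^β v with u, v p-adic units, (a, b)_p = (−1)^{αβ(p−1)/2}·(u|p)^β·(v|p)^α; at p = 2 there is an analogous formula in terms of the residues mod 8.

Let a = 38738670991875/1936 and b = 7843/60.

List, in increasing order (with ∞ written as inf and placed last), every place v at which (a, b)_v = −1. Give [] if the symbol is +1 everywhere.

[3, 5, 11, 31]

Mod squares: a ≡ 13547, b ≡ 117645. Check v ∈ {∞, 2, 3, 5, 11, 19, 23, 31}.
v=3: a=3^2·(≡2), b=3^-1·(≡2) mod 3; (2|3)=-1, (2|3)=-1; (−1)^{2·-1·1}·(-1)^-1·(-1)^2 = -1.
v=23: a=23^3·(≡14), b=23^1·(≡3) mod 23; (14|23)=-1, (3|23)=+1; (−1)^{3·1·11}·(-1)^1·(+1)^3 = +1.
v=31: a=31^3·(≡6), b=31^1·(≡13) mod 31; (6|31)=-1, (13|31)=-1; (−1)^{3·1·15}·(-1)^1·(-1)^3 = -1.
v=5: a=5^4·(≡2), b=5^-1·(≡4) mod 5; (2|5)=-1, (4|5)=+1; (−1)^{4·-1·2}·(-1)^-1·(+1)^4 = -1.
v=∞: 13547 > 0 and 117645 > 0  ⇒  (a,b)_∞ = +1.
v=19: a=19^1·(≡13), b=19^0·(≡5) mod 19; (13|19)=-1, (5|19)=+1; (−1)^{1·0·9}·(-1)^0·(+1)^1 = +1.
v=2: v_2(a)=-4, v_2(b)=-2; units ≡ 3, 5 (mod 8); ε·ε+αω+βω = 1·0+-4·1+-2·1 ≡ 0  ⇒  (a,b)_2 = +1.
v=11: a=11^-2·(≡6), b=11^1·(≡4) mod 11; (6|11)=-1, (4|11)=+1; (−1)^{-2·1·5}·(-1)^1·(+1)^-2 = -1.
|Ram(13547, 117645)| = 4, even; anisotropic at {3, 5, 11, 31}.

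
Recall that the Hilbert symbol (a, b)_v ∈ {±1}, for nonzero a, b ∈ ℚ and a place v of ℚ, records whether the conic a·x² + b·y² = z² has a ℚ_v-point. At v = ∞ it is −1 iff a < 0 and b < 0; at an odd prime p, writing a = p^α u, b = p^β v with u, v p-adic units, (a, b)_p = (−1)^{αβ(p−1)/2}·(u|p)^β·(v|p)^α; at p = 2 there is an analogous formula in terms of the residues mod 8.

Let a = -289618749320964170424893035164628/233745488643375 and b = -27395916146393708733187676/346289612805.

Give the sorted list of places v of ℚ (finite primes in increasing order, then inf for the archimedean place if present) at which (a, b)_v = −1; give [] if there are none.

Mod squares: a ≡ -86955, b ≡ -441595. Check v ∈ {∞, 2, 3, 5, 7, 11, 17, 19, 31, 37}.
v=2: v_2(a)=2, v_2(b)=2; units ≡ 5, 5 (mod 8); ε·ε+αω+βω = 0·0+2·1+2·1 ≡ 0  ⇒  (a,b)_2 = +1.
v=11: a=11^1·(≡4), b=11^1·(≡3) mod 11; (4|11)=+1, (3|11)=+1; (−1)^{1·1·5}·(+1)^1·(+1)^1 = -1.
v=∞: -86955 < 0 and -441595 < 0  ⇒  (a,b)_∞ = -1.
v=37: a=37^4·(≡6), b=37^3·(≡33) mod 37; (6|37)=-1, (33|37)=+1; (−1)^{4·3·18}·(-1)^3·(+1)^4 = -1.
v=17: a=17^5·(≡2), b=17^4·(≡10) mod 17; (2|17)=+1, (10|17)=-1; (−1)^{5·4·8}·(+1)^4·(-1)^5 = -1.
v=19: a=19^-4·(≡2), b=19^-4·(≡13) mod 19; (2|19)=-1, (13|19)=-1; (−1)^{-4·-4·9}·(-1)^-4·(-1)^-4 = +1.
v=3: a=3^-15·(≡1), b=3^-12·(≡2) mod 3; (1|3)=+1, (2|3)=-1; (−1)^{-15·-12·1}·(+1)^-12·(-1)^-15 = -1.
v=31: a=31^1·(≡1), b=31^1·(≡15) mod 31; (1|31)=+1, (15|31)=-1; (−1)^{1·1·15}·(+1)^1·(-1)^1 = +1.
v=5: a=5^-3·(≡1), b=5^-1·(≡4) mod 5; (1|5)=+1, (4|5)=+1; (−1)^{-3·-1·2}·(+1)^-1·(+1)^-3 = +1.
v=7: a=7^20·(≡5), b=7^15·(≡6) mod 7; (5|7)=-1, (6|7)=-1; (−1)^{20·15·3}·(-1)^15·(-1)^20 = -1.
(-86955, -441595 / ℚ) ramifies at {3, 7, 11, 17, 37, ∞}: a division algebra.

[3, 7, 11, 17, 37, inf]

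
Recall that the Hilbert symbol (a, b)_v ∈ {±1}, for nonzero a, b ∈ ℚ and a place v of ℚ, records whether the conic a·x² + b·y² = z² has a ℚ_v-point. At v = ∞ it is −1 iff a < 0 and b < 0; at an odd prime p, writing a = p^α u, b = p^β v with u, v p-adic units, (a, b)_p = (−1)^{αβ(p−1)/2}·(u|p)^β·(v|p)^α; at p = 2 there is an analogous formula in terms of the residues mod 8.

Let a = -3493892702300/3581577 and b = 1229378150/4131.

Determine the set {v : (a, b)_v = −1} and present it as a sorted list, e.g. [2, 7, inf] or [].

Mod squares: a ≡ -2431, b ≡ 422994. Check v ∈ {∞, 2, 3, 5, 7, 11, 13, 17, 29}.
v=11: a=11^3·(≡8), b=11^3·(≡4) mod 11; (8|11)=-1, (4|11)=+1; (−1)^{3·3·5}·(-1)^3·(+1)^3 = +1.
v=3: a=3^-6·(≡2), b=3^-5·(≡1) mod 3; (2|3)=-1, (1|3)=+1; (−1)^{-6·-5·1}·(-1)^-5·(+1)^-6 = -1.
v=29: a=29^2·(≡20), b=29^1·(≡16) mod 29; (20|29)=+1, (16|29)=+1; (−1)^{2·1·14}·(+1)^1·(+1)^2 = +1.
v=5: a=5^2·(≡4), b=5^2·(≡1) mod 5; (4|5)=+1, (1|5)=+1; (−1)^{2·2·2}·(+1)^2·(+1)^2 = +1.
v=∞: -2431 < 0 and 422994 > 0  ⇒  (a,b)_∞ = +1.
v=7: a=7^4·(≡5), b=7^2·(≡6) mod 7; (5|7)=-1, (6|7)=-1; (−1)^{4·2·3}·(-1)^2·(-1)^4 = +1.
v=17: a=17^-3·(≡11), b=17^-1·(≡6) mod 17; (11|17)=-1, (6|17)=-1; (−1)^{-3·-1·8}·(-1)^-1·(-1)^-3 = +1.
v=13: a=13^1·(≡5), b=13^1·(≡9) mod 13; (5|13)=-1, (9|13)=+1; (−1)^{1·1·6}·(-1)^1·(+1)^1 = -1.
v=2: v_2(a)=2, v_2(b)=1; units ≡ 1, 1 (mod 8); ε·ε+αω+βω = 0·0+2·0+1·0 ≡ 0  ⇒  (a,b)_2 = +1.
Ram(-2431, 422994) = {3, 13}; no ℚ_3-point on the conic.

[3, 13]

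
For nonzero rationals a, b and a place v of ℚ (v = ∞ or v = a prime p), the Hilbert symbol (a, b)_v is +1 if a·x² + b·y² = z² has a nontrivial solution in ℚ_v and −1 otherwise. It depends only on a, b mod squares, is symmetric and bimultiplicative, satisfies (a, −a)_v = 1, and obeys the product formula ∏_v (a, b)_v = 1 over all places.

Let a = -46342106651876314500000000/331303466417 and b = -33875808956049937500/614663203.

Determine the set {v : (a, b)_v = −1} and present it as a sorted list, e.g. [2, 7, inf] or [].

(a, b) ≡ (-62985, -7293) mod (ℚ^×)²; places V = {2, 3, 5, 7, 11, 13, 17, 19, 37, 43, ∞}.
(a,b)_19: α=3, u≡3; β=2, v≡15 (mod 19); (3|19)=-1, (15|19)=-1; sign (−1)^0·-1^2·-1^3 = -1.
(a,b)_7: α=-6, u≡1; β=-4, v≡1 (mod 7); (1|7)=+1, (1|7)=+1; sign (−1)^0·+1^-4·+1^-6 = +1.
(a,b)_2: α=8, β=2; u≡7, v≡3 (mod 8); ε(u)ε(v)=1·1, αω(v)=8·1, βω(u)=2·0; sum ≡ 1  ⇒  -1.
(a,b)_5: α=9, u≡3; β=6, v≡3 (mod 5); (3|5)=-1, (3|5)=-1; sign (−1)^0·-1^6·-1^9 = -1.
(a,b)_∞: sgn(-62985)=−, sgn(-7293)=−, so -1.
(a,b)_43: α=2, u≡11; β=2, v≡24 (mod 43); (11|43)=+1, (24|43)=+1; sign (−1)^0·+1^2·+1^2 = +1.
(a,b)_37: α=-2, u≡3; β=-2, v≡11 (mod 37); (3|37)=+1, (11|37)=+1; sign (−1)^0·+1^-2·+1^-2 = +1.
(a,b)_3: α=9, u≡2; β=7, v≡2 (mod 3); (2|3)=-1, (2|3)=-1; sign (−1)^1·-1^7·-1^9 = -1.
(a,b)_11: α=-2, u≡1; β=-1, v≡7 (mod 11); (1|11)=+1, (7|11)=-1; sign (−1)^0·+1^-1·-1^-2 = +1.
(a,b)_17: α=-1, u≡2; β=-1, v≡16 (mod 17); (2|17)=+1, (16|17)=+1; sign (−1)^0·+1^-1·+1^-1 = +1.
(a,b)_13: α=5, u≡12; β=5, v≡2 (mod 13); (12|13)=+1, (2|13)=-1; sign (−1)^0·+1^5·-1^5 = -1.
|Ram(-62985, -7293)| = 6, even; anisotropic at {2, 3, 5, 13, 19, ∞}.

[2, 3, 5, 13, 19, inf]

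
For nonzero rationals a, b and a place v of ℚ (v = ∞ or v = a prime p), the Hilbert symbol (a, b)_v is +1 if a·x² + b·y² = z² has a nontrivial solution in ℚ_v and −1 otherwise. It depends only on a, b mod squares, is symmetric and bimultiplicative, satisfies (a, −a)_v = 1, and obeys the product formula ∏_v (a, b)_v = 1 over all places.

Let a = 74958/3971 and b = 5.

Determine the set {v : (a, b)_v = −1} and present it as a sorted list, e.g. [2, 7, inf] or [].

(a, b) ≡ (858, 5) mod (ℚ^×)²; places V = {2, 3, 5, 11, 13, 19, 31, ∞}.
(a,b)_2: α=1, β=0; u≡5, v≡5 (mod 8); ε(u)ε(v)=0·0, αω(v)=1·1, βω(u)=0·1; sum ≡ 1  ⇒  -1.
(a,b)_3: α=1, u≡1; β=0, v≡2 (mod 3); (1|3)=+1, (2|3)=-1; sign (−1)^0·+1^0·-1^1 = -1.
(a,b)_19: α=-2, u≡2; β=0, v≡5 (mod 19); (2|19)=-1, (5|19)=+1; sign (−1)^0·-1^0·+1^-2 = +1.
(a,b)_31: α=2, u≡26; β=0, v≡5 (mod 31); (26|31)=-1, (5|31)=+1; sign (−1)^0·-1^0·+1^2 = +1.
(a,b)_5: α=0, u≡3; β=1, v≡1 (mod 5); (3|5)=-1, (1|5)=+1; sign (−1)^0·-1^1·+1^0 = -1.
(a,b)_11: α=-1, u≡9; β=0, v≡5 (mod 11); (9|11)=+1, (5|11)=+1; sign (−1)^0·+1^0·+1^-1 = +1.
(a,b)_13: α=1, u≡12; β=0, v≡5 (mod 13); (12|13)=+1, (5|13)=-1; sign (−1)^0·+1^0·-1^1 = -1.
(a,b)_∞: sgn(858)=+, sgn(5)=+, so +1.
|Ram(858, 5)| = 4, even; anisotropic at {2, 3, 5, 13}.

[2, 3, 5, 13]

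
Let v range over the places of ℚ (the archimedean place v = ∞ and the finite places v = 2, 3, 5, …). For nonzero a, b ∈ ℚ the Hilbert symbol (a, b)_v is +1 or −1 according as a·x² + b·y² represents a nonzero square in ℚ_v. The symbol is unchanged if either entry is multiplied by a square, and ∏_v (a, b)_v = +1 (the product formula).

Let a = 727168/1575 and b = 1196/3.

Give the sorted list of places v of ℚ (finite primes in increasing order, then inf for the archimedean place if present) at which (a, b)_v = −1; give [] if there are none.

(a, b) ≡ (79534, 897) mod (ℚ^×)²; places V = {2, 3, 5, 7, 13, 19, 23, ∞}.
(a,b)_5: α=-2, u≡1; β=0, v≡2 (mod 5); (1|5)=+1, (2|5)=-1; sign (−1)^0·+1^0·-1^-2 = +1.
(a,b)_19: α=1, u≡16; β=0, v≡6 (mod 19); (16|19)=+1, (6|19)=+1; sign (−1)^0·+1^0·+1^1 = +1.
(a,b)_3: α=-2, u≡1; β=-1, v≡2 (mod 3); (1|3)=+1, (2|3)=-1; sign (−1)^0·+1^-1·-1^-2 = +1.
(a,b)_7: α=-1, u≡1; β=0, v≡2 (mod 7); (1|7)=+1, (2|7)=+1; sign (−1)^0·+1^0·+1^-1 = +1.
(a,b)_∞: sgn(79534)=+, sgn(897)=+, so +1.
(a,b)_2: α=7, β=2; u≡7, v≡1 (mod 8); ε(u)ε(v)=1·0, αω(v)=7·0, βω(u)=2·0; sum ≡ 0  ⇒  +1.
(a,b)_13: α=1, u≡5; β=1, v≡9 (mod 13); (5|13)=-1, (9|13)=+1; sign (−1)^0·-1^1·+1^1 = -1.
(a,b)_23: α=1, u≡18; β=1, v≡2 (mod 23); (18|23)=+1, (2|23)=+1; sign (−1)^1·+1^1·+1^1 = -1.
|Ram(79534, 897)| = 2, even; anisotropic at {13, 23}.

[13, 23]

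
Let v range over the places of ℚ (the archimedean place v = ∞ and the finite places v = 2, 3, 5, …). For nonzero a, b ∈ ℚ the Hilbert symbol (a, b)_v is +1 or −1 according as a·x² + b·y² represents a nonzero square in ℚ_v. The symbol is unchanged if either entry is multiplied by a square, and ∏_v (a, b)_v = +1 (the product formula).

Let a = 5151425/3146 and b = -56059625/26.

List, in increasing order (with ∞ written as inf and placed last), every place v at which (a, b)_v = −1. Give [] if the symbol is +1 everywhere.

(a, b) ≡ (18538, -58302010) mod (ℚ^×)²; places V = {2, 5, 11, 13, 17, 23, 31, 37, ∞}.
(a,b)_∞: sgn(18538)=+, sgn(-58302010)=−, so +1.
(a,b)_17: α=2, u≡9; β=1, v≡2 (mod 17); (9|17)=+1, (2|17)=+1; sign (−1)^0·+1^1·+1^2 = +1.
(a,b)_5: α=2, u≡2; β=3, v≡3 (mod 5); (2|5)=-1, (3|5)=-1; sign (−1)^0·-1^3·-1^2 = -1.
(a,b)_11: α=-2, u≡1; β=0, v≡4 (mod 11); (1|11)=+1, (4|11)=+1; sign (−1)^0·+1^0·+1^-2 = +1.
(a,b)_23: α=1, u≡9; β=1, v≡9 (mod 23); (9|23)=+1, (9|23)=+1; sign (−1)^1·+1^1·+1^1 = -1.
(a,b)_37: α=0, u≡26; β=1, v≡28 (mod 37); (26|37)=+1, (28|37)=+1; sign (−1)^0·+1^1·+1^0 = +1.
(a,b)_2: α=-1, β=-1; u≡5, v≡3 (mod 8); ε(u)ε(v)=0·1, αω(v)=-1·1, βω(u)=-1·1; sum ≡ 0  ⇒  +1.
(a,b)_31: α=1, u≡1; β=1, v≡29 (mod 31); (1|31)=+1, (29|31)=-1; sign (−1)^1·+1^1·-1^1 = +1.
(a,b)_13: α=-1, u≡4; β=-1, v≡1 (mod 13); (4|13)=+1, (1|13)=+1; sign (−1)^0·+1^-1·+1^-1 = +1.
(18538, -58302010 / ℚ) ramifies at {5, 23}: a division algebra.

[5, 23]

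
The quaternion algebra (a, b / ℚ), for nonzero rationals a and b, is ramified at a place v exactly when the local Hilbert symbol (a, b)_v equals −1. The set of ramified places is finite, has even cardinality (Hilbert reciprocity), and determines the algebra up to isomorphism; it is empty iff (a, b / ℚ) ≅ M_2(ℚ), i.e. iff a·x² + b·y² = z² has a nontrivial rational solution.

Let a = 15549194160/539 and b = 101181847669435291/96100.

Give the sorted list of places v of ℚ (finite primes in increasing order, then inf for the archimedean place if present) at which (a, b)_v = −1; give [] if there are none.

(a, b) ≡ (1265, 19) mod (ℚ^×)²; places V = {2, 3, 5, 7, 11, 17, 19, 23, 31, 47, ∞}.
(a,b)_5: α=1, u≡3; β=-2, v≡4 (mod 5); (3|5)=-1, (4|5)=+1; sign (−1)^0·-1^-2·+1^1 = +1.
(a,b)_19: α=2, u≡5; β=5, v≡1 (mod 19); (5|19)=+1, (1|19)=+1; sign (−1)^0·+1^5·+1^2 = +1.
(a,b)_7: α=-2, u≡6; β=0, v≡6 (mod 7); (6|7)=-1, (6|7)=-1; sign (−1)^0·-1^0·-1^-2 = +1.
(a,b)_31: α=0, u≡1; β=-2, v≡7 (mod 31); (1|31)=+1, (7|31)=+1; sign (−1)^0·+1^-2·+1^0 = +1.
(a,b)_∞: sgn(1265)=+, sgn(19)=+, so +1.
(a,b)_17: α=2, u≡6; β=2, v≡9 (mod 17); (6|17)=-1, (9|17)=+1; sign (−1)^0·-1^2·+1^2 = +1.
(a,b)_3: α=4, u≡2; β=0, v≡1 (mod 3); (2|3)=-1, (1|3)=+1; sign (−1)^0·-1^0·+1^4 = +1.
(a,b)_23: α=1, u≡4; β=2, v≡5 (mod 23); (4|23)=+1, (5|23)=-1; sign (−1)^0·+1^2·-1^1 = -1.
(a,b)_2: α=4, β=-2; u≡1, v≡3 (mod 8); ε(u)ε(v)=0·1, αω(v)=4·1, βω(u)=-2·0; sum ≡ 0  ⇒  +1.
(a,b)_11: α=-1, u≡1; β=2, v≡7 (mod 11); (1|11)=+1, (7|11)=-1; sign (−1)^0·+1^2·-1^-1 = -1.
(a,b)_47: α=0, u≡22; β=2, v≡11 (mod 47); (22|47)=-1, (11|47)=-1; sign (−1)^0·-1^2·-1^0 = +1.
(1265, 19 / ℚ) ramifies at {11, 23}: a division algebra.

[11, 23]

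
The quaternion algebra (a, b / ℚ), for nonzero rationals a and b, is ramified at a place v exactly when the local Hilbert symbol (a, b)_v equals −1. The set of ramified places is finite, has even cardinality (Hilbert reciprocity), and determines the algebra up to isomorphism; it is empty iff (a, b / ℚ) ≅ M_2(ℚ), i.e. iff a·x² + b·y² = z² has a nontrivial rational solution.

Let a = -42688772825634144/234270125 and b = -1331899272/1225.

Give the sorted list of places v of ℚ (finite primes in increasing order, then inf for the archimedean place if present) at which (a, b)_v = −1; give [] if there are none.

[5, inf]

Mod squares: a ≡ -1870, b ≡ -2. Check v ∈ {∞, 2, 3, 5, 7, 11, 17, 23, 37}.
v=2: v_2(a)=5, v_2(b)=3; units ≡ 1, 7 (mod 8); ε·ε+αω+βω = 0·1+5·0+3·0 ≡ 0  ⇒  (a,b)_2 = +1.
v=37: a=37^-4·(≡24), b=37^0·(≡22) mod 37; (24|37)=-1, (22|37)=-1; (−1)^{-4·0·18}·(-1)^0·(-1)^-4 = +1.
v=5: a=5^-3·(≡1), b=5^-2·(≡2) mod 5; (1|5)=+1, (2|5)=-1; (−1)^{-3·-2·2}·(+1)^-2·(-1)^-3 = -1.
v=17: a=17^3·(≡9), b=17^2·(≡1) mod 17; (9|17)=+1, (1|17)=+1; (−1)^{3·2·8}·(+1)^2·(+1)^3 = +1.
v=23: a=23^4·(≡18), b=23^2·(≡7) mod 23; (18|23)=+1, (7|23)=-1; (−1)^{4·2·11}·(+1)^2·(-1)^4 = +1.
v=3: a=3^6·(≡2), b=3^2·(≡1) mod 3; (2|3)=-1, (1|3)=+1; (−1)^{6·2·1}·(-1)^2·(+1)^6 = +1.
v=∞: -1870 < 0 and -2 < 0  ⇒  (a,b)_∞ = -1.
v=7: a=7^0·(≡3), b=7^-2·(≡6) mod 7; (3|7)=-1, (6|7)=-1; (−1)^{0·-2·3}·(-1)^-2·(-1)^0 = +1.
v=11: a=11^3·(≡10), b=11^2·(≡1) mod 11; (10|11)=-1, (1|11)=+1; (−1)^{3·2·5}·(-1)^2·(+1)^3 = +1.
|Ram(-1870, -2)| = 2, even; anisotropic at {5, ∞}.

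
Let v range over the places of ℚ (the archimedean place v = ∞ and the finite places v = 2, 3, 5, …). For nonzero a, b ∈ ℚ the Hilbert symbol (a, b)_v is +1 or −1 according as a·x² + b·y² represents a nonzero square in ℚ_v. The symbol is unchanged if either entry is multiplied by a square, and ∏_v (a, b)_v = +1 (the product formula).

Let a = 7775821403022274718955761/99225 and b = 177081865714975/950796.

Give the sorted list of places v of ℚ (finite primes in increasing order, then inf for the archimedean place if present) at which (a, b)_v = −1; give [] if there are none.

Mod squares: a ≡ 16169, b ≡ 2068781. Check v ∈ {∞, 2, 3, 5, 7, 11, 13, 17, 19, 23, 37}.
v=3: a=3^-4·(≡2), b=3^-2·(≡2) mod 3; (2|3)=-1, (2|3)=-1; (−1)^{-4·-2·1}·(-1)^-2·(-1)^-4 = +1.
v=11: a=11^0·(≡2), b=11^-1·(≡5) mod 11; (2|11)=-1, (5|11)=+1; (−1)^{0·-1·5}·(-1)^-1·(+1)^0 = -1.
v=2: v_2(a)=0, v_2(b)=-2; units ≡ 1, 5 (mod 8); ε·ε+αω+βω = 0·0+0·1+-2·0 ≡ 0  ⇒  (a,b)_2 = +1.
v=19: a=19^7·(≡13), b=19^4·(≡6) mod 19; (13|19)=-1, (6|19)=+1; (−1)^{7·4·9}·(-1)^4·(+1)^7 = +1.
v=17: a=17^4·(≡15), b=17^3·(≡5) mod 17; (15|17)=+1, (5|17)=-1; (−1)^{4·3·8}·(+1)^3·(-1)^4 = +1.
v=23: a=23^3·(≡9), b=23^1·(≡7) mod 23; (9|23)=+1, (7|23)=-1; (−1)^{3·1·11}·(+1)^1·(-1)^3 = +1.
v=13: a=13^2·(≡4), b=13^1·(≡1) mod 13; (4|13)=+1, (1|13)=+1; (−1)^{2·1·6}·(+1)^1·(+1)^2 = +1.
v=∞: 16169 > 0 and 2068781 > 0  ⇒  (a,b)_∞ = +1.
v=7: a=7^-2·(≡3), b=7^-4·(≡1) mod 7; (3|7)=-1, (1|7)=+1; (−1)^{-2·-4·3}·(-1)^-4·(+1)^-2 = +1.
v=5: a=5^-2·(≡4), b=5^2·(≡4) mod 5; (4|5)=+1, (4|5)=+1; (−1)^{-2·2·2}·(+1)^2·(+1)^-2 = +1.
v=37: a=37^3·(≡36), b=37^1·(≡29) mod 37; (36|37)=+1, (29|37)=-1; (−1)^{3·1·18}·(+1)^1·(-1)^3 = -1.
|Ram(16169, 2068781)| = 2, even; anisotropic at {11, 37}.

[11, 37]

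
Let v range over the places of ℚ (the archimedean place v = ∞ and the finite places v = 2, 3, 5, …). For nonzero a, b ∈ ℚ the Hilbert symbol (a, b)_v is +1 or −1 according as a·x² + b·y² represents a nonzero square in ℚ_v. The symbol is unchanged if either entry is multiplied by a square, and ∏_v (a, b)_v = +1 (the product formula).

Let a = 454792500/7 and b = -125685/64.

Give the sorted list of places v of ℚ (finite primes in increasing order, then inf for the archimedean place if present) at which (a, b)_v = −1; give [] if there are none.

Mod squares: a ≡ 141491, b ≡ -285. Check v ∈ {∞, 2, 3, 5, 7, 17, 19, 29, 41}.
v=29: a=29^1·(≡16), b=29^0·(≡5) mod 29; (16|29)=+1, (5|29)=+1; (−1)^{1·0·14}·(+1)^0·(+1)^1 = +1.
v=3: a=3^2·(≡2), b=3^3·(≡1) mod 3; (2|3)=-1, (1|3)=+1; (−1)^{2·3·1}·(-1)^3·(+1)^2 = -1.
v=19: a=19^0·(≡1), b=19^1·(≡5) mod 19; (1|19)=+1, (5|19)=+1; (−1)^{0·1·9}·(+1)^1·(+1)^0 = +1.
v=2: v_2(a)=2, v_2(b)=-6; units ≡ 3, 3 (mod 8); ε·ε+αω+βω = 1·1+2·1+-6·1 ≡ 1  ⇒  (a,b)_2 = -1.
v=∞: 141491 > 0 and -285 < 0  ⇒  (a,b)_∞ = +1.
v=41: a=41^1·(≡28), b=41^0·(≡33) mod 41; (28|41)=-1, (33|41)=+1; (−1)^{1·0·20}·(-1)^0·(+1)^1 = +1.
v=17: a=17^1·(≡6), b=17^0·(≡1) mod 17; (6|17)=-1, (1|17)=+1; (−1)^{1·0·8}·(-1)^0·(+1)^1 = +1.
v=7: a=7^-1·(≡1), b=7^2·(≡4) mod 7; (1|7)=+1, (4|7)=+1; (−1)^{-1·2·3}·(+1)^2·(+1)^-1 = +1.
v=5: a=5^4·(≡4), b=5^1·(≡2) mod 5; (4|5)=+1, (2|5)=-1; (−1)^{4·1·2}·(+1)^1·(-1)^4 = +1.
(141491, -285 / ℚ) ramifies at {2, 3}: a division algebra.

[2, 3]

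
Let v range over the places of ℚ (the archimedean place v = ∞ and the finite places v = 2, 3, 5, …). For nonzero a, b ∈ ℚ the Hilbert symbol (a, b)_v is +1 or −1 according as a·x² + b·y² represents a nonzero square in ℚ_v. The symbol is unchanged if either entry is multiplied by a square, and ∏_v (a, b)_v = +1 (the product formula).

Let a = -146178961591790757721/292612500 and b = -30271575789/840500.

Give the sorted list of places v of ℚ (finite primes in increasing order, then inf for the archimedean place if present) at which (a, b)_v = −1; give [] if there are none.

(a, b) ≡ (-5, -250705) mod (ℚ^×)²; places V = {2, 3, 5, 7, 13, 17, 19, 29, 37, 41, ∞}.
(a,b)_2: α=-2, β=-2; u≡3, v≡7 (mod 8); ε(u)ε(v)=1·1, αω(v)=-2·0, βω(u)=-2·1; sum ≡ 1  ⇒  -1.
(a,b)_17: α=-2, u≡10; β=0, v≡7 (mod 17); (10|17)=-1, (7|17)=-1; sign (−1)^0·-1^0·-1^-2 = +1.
(a,b)_29: α=2, u≡28; β=1, v≡18 (mod 29); (28|29)=+1, (18|29)=-1; sign (−1)^0·+1^1·-1^2 = +1.
(a,b)_41: α=0, u≡40; β=-2, v≡1 (mod 41); (40|41)=+1, (1|41)=+1; sign (−1)^0·+1^-2·+1^0 = +1.
(a,b)_∞: sgn(-5)=−, sgn(-250705)=−, so -1.
(a,b)_3: α=-4, u≡1; β=2, v≡2 (mod 3); (1|3)=+1, (2|3)=-1; sign (−1)^0·+1^2·-1^-4 = +1.
(a,b)_5: α=-5, u≡4; β=-3, v≡4 (mod 5); (4|5)=+1, (4|5)=+1; sign (−1)^0·+1^-3·+1^-5 = +1.
(a,b)_19: α=4, u≡2; β=1, v≡10 (mod 19); (2|19)=-1, (10|19)=-1; sign (−1)^0·-1^1·-1^4 = -1.
(a,b)_37: α=2, u≡6; β=2, v≡30 (mod 37); (6|37)=-1, (30|37)=+1; sign (−1)^0·-1^2·+1^2 = +1.
(a,b)_13: α=2, u≡5; β=1, v≡8 (mod 13); (5|13)=-1, (8|13)=-1; sign (−1)^0·-1^1·-1^2 = -1.
(a,b)_7: α=8, u≡4; β=3, v≡4 (mod 7); (4|7)=+1, (4|7)=+1; sign (−1)^0·+1^3·+1^8 = +1.
|Ram(-5, -250705)| = 4, even; anisotropic at {2, 13, 19, ∞}.

[2, 13, 19, inf]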